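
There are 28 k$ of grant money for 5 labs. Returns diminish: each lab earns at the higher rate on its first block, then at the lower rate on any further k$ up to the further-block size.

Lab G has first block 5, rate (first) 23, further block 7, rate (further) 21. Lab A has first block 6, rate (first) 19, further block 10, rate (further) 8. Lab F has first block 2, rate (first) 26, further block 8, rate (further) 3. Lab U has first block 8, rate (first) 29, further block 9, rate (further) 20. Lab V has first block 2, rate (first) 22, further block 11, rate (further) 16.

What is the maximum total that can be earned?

670

Order all 10 blocks by rate: Lab U/tier1 29 > Lab F/tier1 26 > Lab G/tier1 23 > Lab V/tier1 22 > Lab G/tier2 21 > Lab U/tier2 20 > Lab A/tier1 19 > Lab V/tier2 16 > Lab A/tier2 8 > Lab F/tier2 3.
Lab U/tier1 (29): +8 — 20 left.
Lab F tier1 at 26: fill all 2 — 18 left.
Lab G/tier1 (23): +5 — 13 left.
Fill Lab V tier1 block (2 at 22) — 11 left.
Lab G tier2 at 21: fill all 7 — 4 left.
Lab U tier2 at 20: only 4 left, fill 4.
Total = 29×8 + 26×2 + 23×5 + 22×2 + 21×7 + 20×4 = 670.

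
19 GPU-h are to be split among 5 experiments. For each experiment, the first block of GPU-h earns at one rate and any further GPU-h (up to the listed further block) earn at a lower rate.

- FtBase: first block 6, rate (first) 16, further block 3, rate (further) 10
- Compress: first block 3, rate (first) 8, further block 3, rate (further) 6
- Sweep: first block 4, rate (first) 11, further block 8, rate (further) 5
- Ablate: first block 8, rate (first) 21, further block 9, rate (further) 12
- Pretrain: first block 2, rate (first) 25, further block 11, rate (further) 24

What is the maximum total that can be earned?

440

Treat each block as its own option and order by rate: Pretrain/tier1 25 > Pretrain/tier2 24 > Ablate/tier1 21 > FtBase/tier1 16 > Ablate/tier2 12 > Sweep/tier1 11 > FtBase/tier2 10 > Compress/tier1 8 > Compress/tier2 6 > Sweep/tier2 5.
Fill Pretrain tier1 block (2 at 25) → 17 left.
Pretrain/tier2 (24): +11 → 6 left.
Ablate/tier1: +6 of 8 at 21; pool empty.
Total = 25×2 + 24×11 + 21×6 = 440.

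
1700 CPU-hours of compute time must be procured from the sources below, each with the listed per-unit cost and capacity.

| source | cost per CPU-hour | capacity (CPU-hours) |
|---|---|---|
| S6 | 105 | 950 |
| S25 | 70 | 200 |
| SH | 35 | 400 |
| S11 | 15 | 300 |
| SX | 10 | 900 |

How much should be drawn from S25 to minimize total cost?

Use sources in increasing cost order.
SX at 10: take all 900 CPU-hours → 800 still needed.
S11 (15): use full 300 → 500 CPU-hours to go.
SH at 35: take all 400 CPU-hours → 100 still needed.
S25 at 70: take 100 of its 200 → requirement met.
S6: unused.

100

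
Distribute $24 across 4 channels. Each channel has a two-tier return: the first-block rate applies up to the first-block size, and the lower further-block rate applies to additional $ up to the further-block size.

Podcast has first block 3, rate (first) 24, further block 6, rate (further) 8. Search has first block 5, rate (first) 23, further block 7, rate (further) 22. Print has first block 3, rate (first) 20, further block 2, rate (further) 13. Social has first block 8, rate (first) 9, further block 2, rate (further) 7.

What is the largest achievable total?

463

Treat each block as its own option and order by rate: Podcast/tier1 24 > Search/tier1 23 > Search/tier2 22 > Print/tier1 20 > Print/tier2 13 > Social/tier1 9 > Podcast/tier2 8 > Social/tier2 7.
Podcast/tier1 (24): +3 ; 21 left.
Search tier1 at 23: fill all 5 ; 16 left.
Search/tier2 (22): +7 ; 9 left.
Print/tier1 (20): +3 ; 6 left.
Print/tier2 (13): +2 ; 4 left.
Social tier1 at 9: only 4 left, fill 4.
Total = 24×3 + 23×5 + 22×7 + 20×3 + 13×2 + 9×4 = 463.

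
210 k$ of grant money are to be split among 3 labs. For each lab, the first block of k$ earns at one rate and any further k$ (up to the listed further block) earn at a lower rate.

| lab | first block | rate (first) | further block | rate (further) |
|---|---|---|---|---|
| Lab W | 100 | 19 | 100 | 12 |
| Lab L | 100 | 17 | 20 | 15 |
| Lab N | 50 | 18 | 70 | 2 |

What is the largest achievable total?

3820

Rank every tier by rate: Lab W/first 19 > Lab N/first 18 > Lab L/first 17 > Lab L/second 15 > Lab W/second 12 > Lab N/second 2.
Lab W first at 19: fill all 100 — 110 left.
Lab N first at 18: fill all 50 — 60 left.
60 remain; put them into Lab L first at 17.
Total = 19×100 + 18×50 + 17×60 = 3820.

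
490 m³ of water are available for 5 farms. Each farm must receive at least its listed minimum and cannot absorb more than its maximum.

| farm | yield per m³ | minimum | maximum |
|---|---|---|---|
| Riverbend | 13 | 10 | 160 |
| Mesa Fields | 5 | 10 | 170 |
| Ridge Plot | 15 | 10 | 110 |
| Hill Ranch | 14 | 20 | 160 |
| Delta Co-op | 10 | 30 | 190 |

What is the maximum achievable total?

6520

Meeting every minimum uses 10+10+10+20+30 = 80 m³, leaving 410.
Highest yield per m³ first: Ridge Plot 15 > Hill Ranch 14 > Riverbend 13 > Delta Co-op 10 > Mesa Fields 5.
Give Ridge Plot 100 more to hit its cap of 110 ; 310 left.
Give Hill Ranch 140 more to hit its cap of 160 ; 170 left.
Give Riverbend 150 more to hit its cap of 160 ; 20 left.
Delta Co-op: +20 (room for 160) → 50. Pool exhausted.
Total = 13×160 + 5×10 + 15×110 + 14×160 + 10×50 = 6520.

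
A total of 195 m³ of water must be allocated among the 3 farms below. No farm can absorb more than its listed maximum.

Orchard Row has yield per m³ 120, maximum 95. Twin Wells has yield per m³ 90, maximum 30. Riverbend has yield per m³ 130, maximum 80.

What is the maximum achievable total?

Rank by yield per m³: Riverbend 130 > Orchard Row 120 > Twin Wells 90.
Give Riverbend 80 to hit its cap of 80 — 115 left.
Give Orchard Row 95 to hit its cap of 95 — 20 left.
Twin Wells: +20 (room for 30) → 20. Pool exhausted.
Total = 120×95 + 90×20 + 130×80 = 23600.

23600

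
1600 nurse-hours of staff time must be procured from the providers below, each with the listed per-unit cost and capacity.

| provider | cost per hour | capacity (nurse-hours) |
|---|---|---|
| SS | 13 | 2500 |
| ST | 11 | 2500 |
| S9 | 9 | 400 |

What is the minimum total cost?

16800

Cheapest first:
S9 at 9: take all 400 nurse-hours → 1200 still needed.
Take 1200 from ST at 11 to finish.
SS: unused.
Cost = 400×9 + 1200×11 = 16800.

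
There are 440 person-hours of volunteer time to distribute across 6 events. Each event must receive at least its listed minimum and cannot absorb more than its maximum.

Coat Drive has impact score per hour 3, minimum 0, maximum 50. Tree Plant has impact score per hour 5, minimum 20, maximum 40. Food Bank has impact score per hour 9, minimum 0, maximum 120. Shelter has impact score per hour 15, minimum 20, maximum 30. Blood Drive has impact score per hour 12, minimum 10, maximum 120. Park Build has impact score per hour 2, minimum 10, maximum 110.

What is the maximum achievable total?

3480

Meeting every minimum uses 0+20+0+20+10+10 = 60 person-hours, leaving 380.
Highest impact score per hour first: Shelter 15 > Blood Drive 12 > Food Bank 9 > Tree Plant 5 > Coat Drive 3 > Park Build 2.
Shelter: +10 to 30 (cap) ; 370 left.
Give Blood Drive 110 more to hit its cap of 120 ; 260 left.
Food Bank: +120 to 120 (cap) ; 140 left.
Give Tree Plant 20 more to hit its cap of 40 ; 120 left.
Give Coat Drive 50 more to hit its cap of 50 ; 70 left.
Only 70 left; Park Build takes them to reach 80.
Total = 3×50 + 5×40 + 9×120 + 15×30 + 12×120 + 2×80 = 3480.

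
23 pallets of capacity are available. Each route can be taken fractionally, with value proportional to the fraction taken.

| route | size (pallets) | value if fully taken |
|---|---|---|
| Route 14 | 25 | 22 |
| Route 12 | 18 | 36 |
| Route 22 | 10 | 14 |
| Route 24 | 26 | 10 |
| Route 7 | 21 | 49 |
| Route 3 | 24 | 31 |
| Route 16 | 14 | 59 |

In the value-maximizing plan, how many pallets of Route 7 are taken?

9

Rank by value-to-size ratio: Route 16 59/14≈4.21, Route 7 49/21≈2.33, Route 12 36/18≈2, Route 22 14/10≈1.4, Route 3 31/24≈1.29, Route 14 22/25≈0.88, Route 24 10/26≈0.385.
Route 16: take in full, 14 pallets for value 59 — 9 left.
Only 9 pallets remain; take 9/21 of Route 7 for value 49×9/21 = 21.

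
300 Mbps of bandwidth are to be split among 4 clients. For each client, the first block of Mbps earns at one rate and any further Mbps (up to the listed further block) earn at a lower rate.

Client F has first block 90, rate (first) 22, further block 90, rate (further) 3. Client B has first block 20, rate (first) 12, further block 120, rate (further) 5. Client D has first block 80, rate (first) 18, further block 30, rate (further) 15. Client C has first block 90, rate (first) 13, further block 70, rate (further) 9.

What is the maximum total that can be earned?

5160

Rank every tier by rate: Client F/first 22 > Client D/first 18 > Client D/second 15 > Client C/first 13 > Client B/first 12 > Client C/second 9 > Client B/second 5 > Client F/second 3.
Client F/first (22): +90 — 210 left.
Client D/first (18): +80 — 130 left.
Client D/second (15): +30 — 100 left.
Client C/first (13): +90 — 10 left.
Client B/first: +10 of 20 at 12; pool empty.
Total = 22×90 + 18×80 + 15×30 + 13×90 + 12×10 = 5160.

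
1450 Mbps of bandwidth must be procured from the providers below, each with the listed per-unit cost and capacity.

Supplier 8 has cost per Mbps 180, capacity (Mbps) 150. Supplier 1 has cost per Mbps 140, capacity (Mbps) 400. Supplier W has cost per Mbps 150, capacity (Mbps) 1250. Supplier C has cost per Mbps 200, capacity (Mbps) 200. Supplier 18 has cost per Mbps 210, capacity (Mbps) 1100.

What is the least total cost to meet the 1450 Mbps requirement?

213500

Fill from the cheapest provider first.
Take 400 from Supplier 1 at 140 — need 1050 more.
Take 1050 from Supplier W at 150 to finish.
Supplier 8, Supplier C, Supplier 18: unused.
Cost = 400×140 + 1050×150 = 213500.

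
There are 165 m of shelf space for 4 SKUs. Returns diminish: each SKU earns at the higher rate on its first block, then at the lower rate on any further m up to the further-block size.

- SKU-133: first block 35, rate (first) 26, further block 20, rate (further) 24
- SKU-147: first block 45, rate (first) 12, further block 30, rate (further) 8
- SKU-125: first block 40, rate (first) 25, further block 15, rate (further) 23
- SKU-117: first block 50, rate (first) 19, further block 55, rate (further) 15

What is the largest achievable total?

Order all 8 blocks by rate: SKU-133/first 26 > SKU-125/first 25 > SKU-133/second 24 > SKU-125/second 23 > SKU-117/first 19 > SKU-117/second 15 > SKU-147/first 12 > SKU-147/second 8.
SKU-133 first at 26: fill all 35 → 130 left.
SKU-125/first (25): +40 → 90 left.
SKU-133/second (24): +20 → 70 left.
SKU-125/second (23): +15 → 55 left.
SKU-117 first at 19: fill all 50 → 5 left.
SKU-117/second: +5 of 55 at 15; pool empty.
Total = 26×35 + 25×40 + 24×20 + 23×15 + 19×50 + 15×5 = 3760.

3760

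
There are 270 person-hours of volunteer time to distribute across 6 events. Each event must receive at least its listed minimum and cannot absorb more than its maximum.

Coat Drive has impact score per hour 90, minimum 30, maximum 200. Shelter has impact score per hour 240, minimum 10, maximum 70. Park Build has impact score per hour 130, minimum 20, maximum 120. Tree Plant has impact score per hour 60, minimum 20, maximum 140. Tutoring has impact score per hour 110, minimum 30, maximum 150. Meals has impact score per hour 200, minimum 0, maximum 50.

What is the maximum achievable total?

43100

Meeting every minimum uses 30+10+20+20+30+0 = 110 person-hours, leaving 160.
Order the events by impact score per hour: Shelter 240 > Meals 200 > Park Build 130 > Tutoring 110 > Coat Drive 90 > Tree Plant 60.
Give Shelter 60 more to hit its cap of 70 ; 100 left.
Meals takes 50 more to reach its cap of 50 ; 50 left.
Park Build has room for 100 more but only 50 remain, so it gets 70.
Total = 90×30 + 240×70 + 130×70 + 60×20 + 110×30 + 200×50 = 43100.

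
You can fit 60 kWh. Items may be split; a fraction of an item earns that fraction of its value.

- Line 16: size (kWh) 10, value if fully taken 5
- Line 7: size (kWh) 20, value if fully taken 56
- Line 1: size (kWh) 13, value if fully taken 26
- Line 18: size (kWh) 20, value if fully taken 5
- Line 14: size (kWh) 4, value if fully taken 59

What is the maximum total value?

Best value per unit of size first: Line 14 59/4≈14.8, Line 7 56/20≈2.8, Line 1 26/13≈2, Line 16 5/10≈0.5, Line 18 5/20≈0.25.
Line 14: take in full, 4 kWh for value 59 → 56 left.
All 20 kWh of Line 7 fit (value 56) → 36 remain.
All 13 kWh of Line 1 fit (value 26) → 23 remain.
All 10 kWh of Line 16 fit (value 5) → 13 remain.
13 kWh left: a 13/20 share of Line 18 gives 5×13/20 = 3.25.
Total value = 149.25.

149.25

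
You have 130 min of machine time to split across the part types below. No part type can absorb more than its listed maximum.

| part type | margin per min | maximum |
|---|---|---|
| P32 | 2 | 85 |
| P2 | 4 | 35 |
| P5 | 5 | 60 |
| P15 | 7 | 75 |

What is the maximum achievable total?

Rank by margin per min: P15 7 > P5 5 > P2 4 > P32 2.
P15: +75 to 75 (cap) → 55 left.
P5 has room for 60 but only 55 remain, so it gets 55.
Total = 5×55 + 7×75 = 800.

800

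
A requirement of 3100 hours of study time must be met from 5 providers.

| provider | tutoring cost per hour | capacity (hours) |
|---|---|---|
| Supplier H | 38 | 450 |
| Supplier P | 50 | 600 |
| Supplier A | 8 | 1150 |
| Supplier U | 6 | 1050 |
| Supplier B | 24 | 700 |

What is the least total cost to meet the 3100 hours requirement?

39900

Use providers in increasing cost order.
Supplier U (6): use full 1050 — 2050 hours to go.
Take 1150 from Supplier A at 8 — need 900 more.
Supplier B (24): use full 700 — 200 hours to go.
Take 200 from Supplier H at 38 to finish.
Supplier P: unused.
Cost = 1050×6 + 1150×8 + 700×24 + 200×38 = 39900.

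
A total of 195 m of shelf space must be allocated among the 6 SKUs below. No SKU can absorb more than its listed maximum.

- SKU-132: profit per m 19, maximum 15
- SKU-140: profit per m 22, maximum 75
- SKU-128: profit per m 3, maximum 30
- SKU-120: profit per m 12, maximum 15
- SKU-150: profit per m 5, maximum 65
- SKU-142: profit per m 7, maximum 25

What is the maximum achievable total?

2615

Highest profit per m first: SKU-140 22 > SKU-132 19 > SKU-120 12 > SKU-142 7 > SKU-150 5 > SKU-128 3.
SKU-140 takes 75 to reach its cap of 75 ; 120 left.
SKU-132 takes 15 to reach its cap of 15 ; 105 left.
SKU-120: +15 to 15 (cap) ; 90 left.
SKU-142: +25 to 25 (cap) ; 65 left.
Give SKU-150 65 to hit its cap of 65 ; 0 left.
Total = 19×15 + 22×75 + 12×15 + 5×65 + 7×25 = 2615.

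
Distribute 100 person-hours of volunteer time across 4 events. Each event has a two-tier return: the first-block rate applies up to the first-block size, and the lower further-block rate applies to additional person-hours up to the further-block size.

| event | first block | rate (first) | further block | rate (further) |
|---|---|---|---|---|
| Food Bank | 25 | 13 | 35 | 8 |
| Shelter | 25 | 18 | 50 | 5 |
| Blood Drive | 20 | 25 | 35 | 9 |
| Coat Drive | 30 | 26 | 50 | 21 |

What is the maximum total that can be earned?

2330

Order all 8 blocks by rate: Coat Drive/first 26 > Blood Drive/first 25 > Coat Drive/second 21 > Shelter/first 18 > Food Bank/first 13 > Blood Drive/second 9 > Food Bank/second 8 > Shelter/second 5.
Fill Coat Drive first block (30 at 26) → 70 left.
Blood Drive/first (25): +20 → 50 left.
Coat Drive second at 21: fill all 50 → 0 left.
Total = 26×30 + 25×20 + 21×50 = 2330.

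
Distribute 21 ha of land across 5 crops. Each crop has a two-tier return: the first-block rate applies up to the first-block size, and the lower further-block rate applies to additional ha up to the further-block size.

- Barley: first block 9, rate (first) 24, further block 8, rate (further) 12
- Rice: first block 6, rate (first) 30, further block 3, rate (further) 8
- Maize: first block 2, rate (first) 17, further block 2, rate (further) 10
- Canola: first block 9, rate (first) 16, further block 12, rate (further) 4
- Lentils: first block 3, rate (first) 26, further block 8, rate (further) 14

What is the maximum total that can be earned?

524

Order all 10 blocks by rate: Rice/first 30 > Lentils/first 26 > Barley/first 24 > Maize/first 17 > Canola/first 16 > Lentils/second 14 > Barley/second 12 > Maize/second 10 > Rice/second 8 > Canola/second 4.
Rice first at 30: fill all 6 → 15 left.
Fill Lentils first block (3 at 26) → 12 left.
Fill Barley first block (9 at 24) → 3 left.
Maize first at 17: fill all 2 → 1 left.
1 remain; put them into Canola first at 16.
Total = 30×6 + 26×3 + 24×9 + 17×2 + 16×1 = 524.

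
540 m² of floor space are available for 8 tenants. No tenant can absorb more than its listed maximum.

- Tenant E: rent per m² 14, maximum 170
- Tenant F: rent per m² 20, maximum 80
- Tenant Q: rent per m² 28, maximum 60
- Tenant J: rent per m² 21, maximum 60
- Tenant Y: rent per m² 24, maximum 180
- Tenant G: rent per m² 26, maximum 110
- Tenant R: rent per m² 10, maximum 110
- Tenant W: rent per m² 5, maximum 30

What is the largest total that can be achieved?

12420

Order the tenants by rent per m²: Tenant Q 28 > Tenant G 26 > Tenant Y 24 > Tenant J 21 > Tenant F 20 > Tenant E 14 > Tenant R 10 > Tenant W 5.
Tenant Q takes 60 to reach its cap of 60 ; 480 left.
Tenant G takes 110 to reach its cap of 110 ; 370 left.
Tenant Y takes 180 to reach its cap of 180 ; 190 left.
Tenant J: +60 to 60 (cap) ; 130 left.
Tenant F takes 80 to reach its cap of 80 ; 50 left.
Tenant E: +50 (room for 170) → 50. Pool exhausted.
Total = 14×50 + 20×80 + 28×60 + 21×60 + 24×180 + 26×110 = 12420.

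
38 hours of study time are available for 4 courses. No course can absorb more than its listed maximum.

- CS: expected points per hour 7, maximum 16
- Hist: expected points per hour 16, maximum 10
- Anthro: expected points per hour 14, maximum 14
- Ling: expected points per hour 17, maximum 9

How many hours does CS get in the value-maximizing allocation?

Highest expected points per hour first: Ling 17 > Hist 16 > Anthro 14 > CS 7.
Ling: +9 to 9 (cap) — 29 left.
Give Hist 10 to hit its cap of 10 — 19 left.
Anthro: +14 to 14 (cap) — 5 left.
CS: +5 (room for 16) → 5. Pool exhausted.

5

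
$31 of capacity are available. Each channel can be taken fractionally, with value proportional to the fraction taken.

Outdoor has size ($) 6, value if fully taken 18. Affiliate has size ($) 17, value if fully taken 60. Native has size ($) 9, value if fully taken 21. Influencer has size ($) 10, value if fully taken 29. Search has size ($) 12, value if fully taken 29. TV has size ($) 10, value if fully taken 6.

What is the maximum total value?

101.2

Best value per unit of size first: Affiliate 60/17≈3.53, Outdoor 18/6≈3, Influencer 29/10≈2.9, Search 29/12≈2.42, Native 21/9≈2.33, TV 6/10≈0.6.
Take all of Affiliate (17 $, value 60) ; 14 $ left.
All 6 $ of Outdoor fit (value 18) ; 8 remain.
Only 8 $ remain; take 8/10 of Influencer for value 29×8/10 = 23.2.
Total value = 101.2.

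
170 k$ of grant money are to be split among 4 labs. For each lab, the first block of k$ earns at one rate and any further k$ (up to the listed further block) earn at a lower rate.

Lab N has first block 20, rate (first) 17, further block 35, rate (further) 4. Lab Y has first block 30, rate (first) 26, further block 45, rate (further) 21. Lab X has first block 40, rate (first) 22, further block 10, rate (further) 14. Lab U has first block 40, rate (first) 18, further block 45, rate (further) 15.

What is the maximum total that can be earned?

Order all 8 blocks by rate: Lab Y/first 26 > Lab X/first 22 > Lab Y/second 21 > Lab U/first 18 > Lab N/first 17 > Lab U/second 15 > Lab X/second 14 > Lab N/second 4.
Lab Y/first (26): +30 → 140 left.
Fill Lab X first block (40 at 22) → 100 left.
Lab Y second at 21: fill all 45 → 55 left.
Fill Lab U first block (40 at 18) → 15 left.
15 remain; put them into Lab N first at 17.
Total = 26×30 + 22×40 + 21×45 + 18×40 + 17×15 = 3580.

3580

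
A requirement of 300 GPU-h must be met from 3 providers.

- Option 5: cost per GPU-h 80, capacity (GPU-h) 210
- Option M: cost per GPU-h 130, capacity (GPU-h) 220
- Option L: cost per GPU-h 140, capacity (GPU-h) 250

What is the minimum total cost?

28500

Fill from the cheapest provider first.
Option 5 at 80: take all 210 GPU-h — 90 still needed.
Option M at 130: take 90 of its 220 — requirement met.
Option L: unused.
Cost = 210×80 + 90×130 = 28500.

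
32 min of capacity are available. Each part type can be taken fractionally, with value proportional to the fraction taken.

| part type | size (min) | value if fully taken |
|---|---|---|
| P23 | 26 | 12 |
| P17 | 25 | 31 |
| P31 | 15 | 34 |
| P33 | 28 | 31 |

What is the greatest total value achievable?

55.08

Rank by value-to-size ratio: P31 34/15≈2.27, P17 31/25≈1.24, P33 31/28≈1.11, P23 12/26≈0.462.
Take all of P31 (15 min, value 34) → 17 min left.
Fill the last 17 min with part of P17: 17/25 of it earns 21.08.
Total value = 55.08.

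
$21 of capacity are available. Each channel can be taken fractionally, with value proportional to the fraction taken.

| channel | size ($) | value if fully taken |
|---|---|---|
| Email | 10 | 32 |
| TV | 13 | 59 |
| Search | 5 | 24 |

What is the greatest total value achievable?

92.6

Sort by value density: Search 24/5≈4.8, TV 59/13≈4.54, Email 32/10≈3.2.
Search: take in full, 5 $ for value 24 ; 16 left.
TV: take in full, 13 $ for value 59 ; 3 left.
3 $ left: a 3/10 share of Email gives 32×3/10 = 9.6.
Total value = 92.6.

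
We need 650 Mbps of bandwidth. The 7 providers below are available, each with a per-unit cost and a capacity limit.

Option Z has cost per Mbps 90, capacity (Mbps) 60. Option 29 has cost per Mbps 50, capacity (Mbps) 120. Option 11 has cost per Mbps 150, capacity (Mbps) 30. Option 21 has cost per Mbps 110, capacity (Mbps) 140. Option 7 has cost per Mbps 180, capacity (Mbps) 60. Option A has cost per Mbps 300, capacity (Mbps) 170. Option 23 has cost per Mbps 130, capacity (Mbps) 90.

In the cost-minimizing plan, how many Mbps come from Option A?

150

Fill from the cheapest provider first.
Take 120 from Option 29 at 50 → need 530 more.
Option Z at 90: take all 60 Mbps → 470 still needed.
Option 21 (110): use full 140 → 330 Mbps to go.
Option 23 at 130: take all 90 Mbps → 240 still needed.
Take 30 from Option 11 at 150 → need 210 more.
Option 7 at 180: take all 60 Mbps → 150 still needed.
Take 150 from Option A at 300 to finish.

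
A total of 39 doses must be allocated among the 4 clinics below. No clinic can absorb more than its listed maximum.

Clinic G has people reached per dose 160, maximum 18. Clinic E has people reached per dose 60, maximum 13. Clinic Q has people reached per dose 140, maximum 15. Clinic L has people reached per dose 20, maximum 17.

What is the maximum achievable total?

5340

Order the clinics by people reached per dose: Clinic G 160 > Clinic Q 140 > Clinic E 60 > Clinic L 20.
Clinic G takes 18 to reach its cap of 18 ; 21 left.
Give Clinic Q 15 to hit its cap of 15 ; 6 left.
Clinic E has room for 13 but only 6 remain, so it gets 6.
Total = 160×18 + 60×6 + 140×15 = 5340.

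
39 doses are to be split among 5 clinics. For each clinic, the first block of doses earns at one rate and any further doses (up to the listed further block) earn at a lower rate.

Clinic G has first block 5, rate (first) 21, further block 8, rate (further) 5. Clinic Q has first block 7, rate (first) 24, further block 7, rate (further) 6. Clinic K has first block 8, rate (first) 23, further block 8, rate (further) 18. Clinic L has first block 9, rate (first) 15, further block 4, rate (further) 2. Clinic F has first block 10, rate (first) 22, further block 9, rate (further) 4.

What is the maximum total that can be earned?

836

Treat each block as its own option and order by rate: Clinic Q/first 24 > Clinic K/first 23 > Clinic F/first 22 > Clinic G/first 21 > Clinic K/second 18 > Clinic L/first 15 > Clinic Q/second 6 > Clinic G/second 5 > Clinic F/second 4 > Clinic L/second 2.
Clinic Q/first (24): +7 — 32 left.
Clinic K first at 23: fill all 8 — 24 left.
Clinic F first at 22: fill all 10 — 14 left.
Fill Clinic G first block (5 at 21) — 9 left.
Fill Clinic K second block (8 at 18) — 1 left.
Clinic L/first: +1 of 9 at 15; pool empty.
Total = 24×7 + 23×8 + 22×10 + 21×5 + 18×8 + 15×1 = 836.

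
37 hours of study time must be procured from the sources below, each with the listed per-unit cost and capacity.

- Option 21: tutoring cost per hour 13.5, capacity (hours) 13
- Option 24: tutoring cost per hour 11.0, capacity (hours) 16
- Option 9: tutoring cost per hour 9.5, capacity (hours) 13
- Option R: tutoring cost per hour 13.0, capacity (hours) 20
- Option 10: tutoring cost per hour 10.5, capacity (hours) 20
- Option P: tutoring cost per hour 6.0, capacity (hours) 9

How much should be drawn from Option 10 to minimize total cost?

Cheapest first:
Option P at 6.0: take all 9 hours ; 28 still needed.
Take 13 from Option 9 at 9.5 ; need 15 more.
Option 10 at 10.5: take 15 of its 20 ; requirement met.
Option 24, Option R, Option 21: unused.

15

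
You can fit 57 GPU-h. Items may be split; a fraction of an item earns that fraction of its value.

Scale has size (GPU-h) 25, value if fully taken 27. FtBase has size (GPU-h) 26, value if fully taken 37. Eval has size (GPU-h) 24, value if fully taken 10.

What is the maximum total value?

66.5

Sort by value density: FtBase 37/26≈1.42, Scale 27/25≈1.08, Eval 10/24≈0.417.
All 26 GPU-h of FtBase fit (value 37) — 31 remain.
All 25 GPU-h of Scale fit (value 27) — 6 remain.
6 GPU-h left: a 6/24 share of Eval gives 10×6/24 = 2.5.
Total value = 66.5.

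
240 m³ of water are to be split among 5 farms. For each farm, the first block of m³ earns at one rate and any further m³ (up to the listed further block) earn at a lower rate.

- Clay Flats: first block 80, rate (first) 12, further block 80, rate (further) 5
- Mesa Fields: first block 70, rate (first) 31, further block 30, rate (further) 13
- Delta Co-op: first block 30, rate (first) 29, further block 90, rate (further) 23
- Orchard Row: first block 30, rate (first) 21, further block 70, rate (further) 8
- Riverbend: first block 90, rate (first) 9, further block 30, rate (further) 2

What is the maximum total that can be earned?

Order all 10 blocks by rate: Mesa Fields/T1 31 > Delta Co-op/T1 29 > Delta Co-op/T2 23 > Orchard Row/T1 21 > Mesa Fields/T2 13 > Clay Flats/T1 12 > Riverbend/T1 9 > Orchard Row/T2 8 > Clay Flats/T2 5 > Riverbend/T2 2.
Mesa Fields T1 at 31: fill all 70 — 170 left.
Delta Co-op T1 at 29: fill all 30 — 140 left.
Delta Co-op T2 at 23: fill all 90 — 50 left.
Fill Orchard Row T1 block (30 at 21) — 20 left.
Mesa Fields/T2: +20 of 30 at 13; pool empty.
Total = 31×70 + 29×30 + 23×90 + 21×30 + 13×20 = 6000.

6000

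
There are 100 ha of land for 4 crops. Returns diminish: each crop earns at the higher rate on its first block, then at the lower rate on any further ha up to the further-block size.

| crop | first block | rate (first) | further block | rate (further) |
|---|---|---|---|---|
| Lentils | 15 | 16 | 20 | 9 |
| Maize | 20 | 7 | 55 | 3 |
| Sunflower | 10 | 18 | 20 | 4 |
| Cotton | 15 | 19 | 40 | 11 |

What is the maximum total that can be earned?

1325

Rank every tier by rate: Cotton/T1 19 > Sunflower/T1 18 > Lentils/T1 16 > Cotton/T2 11 > Lentils/T2 9 > Maize/T1 7 > Sunflower/T2 4 > Maize/T2 3.
Cotton/T1 (19): +15 — 85 left.
Sunflower/T1 (18): +10 — 75 left.
Fill Lentils T1 block (15 at 16) — 60 left.
Cotton/T2 (11): +40 — 20 left.
Lentils T2 at 9: fill all 20 — 0 left.
Total = 19×15 + 18×10 + 16×15 + 11×40 + 9×20 = 1325.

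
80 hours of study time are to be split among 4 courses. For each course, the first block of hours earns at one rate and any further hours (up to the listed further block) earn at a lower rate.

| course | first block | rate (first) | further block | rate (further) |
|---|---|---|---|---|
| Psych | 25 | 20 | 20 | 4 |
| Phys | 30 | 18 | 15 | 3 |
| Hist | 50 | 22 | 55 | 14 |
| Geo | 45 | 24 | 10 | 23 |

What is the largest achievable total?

Rank every tier by rate: Geo/T1 24 > Geo/T2 23 > Hist/T1 22 > Psych/T1 20 > Phys/T1 18 > Hist/T2 14 > Psych/T2 4 > Phys/T2 3.
Fill Geo T1 block (45 at 24) → 35 left.
Geo T2 at 23: fill all 10 → 25 left.
Hist/T1: +25 of 50 at 22; pool empty.
Total = 24×45 + 23×10 + 22×25 = 1860.

1860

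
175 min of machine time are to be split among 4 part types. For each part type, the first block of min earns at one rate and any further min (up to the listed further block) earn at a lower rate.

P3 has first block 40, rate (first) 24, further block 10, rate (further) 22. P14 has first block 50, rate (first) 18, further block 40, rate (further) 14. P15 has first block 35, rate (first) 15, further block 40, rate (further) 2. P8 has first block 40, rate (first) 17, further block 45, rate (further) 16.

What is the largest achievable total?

3320

Rank every tier by rate: P3/T1 24 > P3/T2 22 > P14/T1 18 > P8/T1 17 > P8/T2 16 > P15/T1 15 > P14/T2 14 > P15/T2 2.
P3/T1 (24): +40 — 135 left.
P3/T2 (22): +10 — 125 left.
Fill P14 T1 block (50 at 18) — 75 left.
P8 T1 at 17: fill all 40 — 35 left.
P8 T2 at 16: only 35 left, fill 35.
Total = 24×40 + 22×10 + 18×50 + 17×40 + 16×35 = 3320.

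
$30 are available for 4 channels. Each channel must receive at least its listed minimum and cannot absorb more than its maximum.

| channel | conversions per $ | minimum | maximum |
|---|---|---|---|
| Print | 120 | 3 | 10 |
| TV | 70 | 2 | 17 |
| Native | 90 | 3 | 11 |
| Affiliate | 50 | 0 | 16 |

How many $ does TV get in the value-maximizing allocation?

Meeting every minimum uses 3+2+3+0 = 8 $, leaving 22.
Order the channels by conversions per $: Print 120 > Native 90 > TV 70 > Affiliate 50.
Print takes 7 more to reach its cap of 10 → 15 left.
Native takes 8 more to reach its cap of 11 → 7 left.
TV: +7 (room for 15) → 9. Pool exhausted.

9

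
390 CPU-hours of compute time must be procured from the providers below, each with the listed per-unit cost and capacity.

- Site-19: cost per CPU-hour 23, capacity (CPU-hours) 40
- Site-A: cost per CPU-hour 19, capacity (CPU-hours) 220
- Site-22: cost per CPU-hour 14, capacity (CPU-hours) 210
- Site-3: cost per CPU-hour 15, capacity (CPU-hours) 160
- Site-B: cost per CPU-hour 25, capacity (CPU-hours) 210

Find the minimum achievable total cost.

Cheapest first:
Site-22 (14): use full 210 → 180 CPU-hours to go.
Site-3 at 15: take all 160 CPU-hours → 20 still needed.
Site-A (19): take the remaining 20 → done.
Site-19, Site-B: unused.
Cost = 210×14 + 160×15 + 20×19 = 5720.

5720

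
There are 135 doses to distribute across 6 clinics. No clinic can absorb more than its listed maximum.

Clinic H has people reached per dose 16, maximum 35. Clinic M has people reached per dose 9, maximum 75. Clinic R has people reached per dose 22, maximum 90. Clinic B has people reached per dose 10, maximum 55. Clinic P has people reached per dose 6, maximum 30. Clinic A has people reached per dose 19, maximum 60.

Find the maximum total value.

2835

Order the clinics by people reached per dose: Clinic R 22 > Clinic A 19 > Clinic H 16 > Clinic B 10 > Clinic M 9 > Clinic P 6.
Give Clinic R 90 to hit its cap of 90 → 45 left.
Clinic A has room for 60 but only 45 remain, so it gets 45.
Total = 22×90 + 19×45 = 2835.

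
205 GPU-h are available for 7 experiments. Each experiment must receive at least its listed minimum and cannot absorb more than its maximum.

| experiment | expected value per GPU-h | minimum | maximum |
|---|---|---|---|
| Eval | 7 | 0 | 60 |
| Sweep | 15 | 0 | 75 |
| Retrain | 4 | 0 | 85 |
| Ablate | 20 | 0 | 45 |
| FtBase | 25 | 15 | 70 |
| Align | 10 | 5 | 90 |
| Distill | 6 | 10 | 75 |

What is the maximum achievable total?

Meeting every minimum uses 0+0+0+0+15+5+10 = 30 GPU-h, leaving 175.
Highest expected value per GPU-h first: FtBase 25 > Ablate 20 > Sweep 15 > Align 10 > Eval 7 > Distill 6 > Retrain 4.
Give FtBase 55 more to hit its cap of 70 → 120 left.
Ablate takes 45 more to reach its cap of 45 → 75 left.
Sweep takes 75 more to reach its cap of 75 → 0 left.
Total = 15×75 + 20×45 + 25×70 + 10×5 + 6×10 = 3885.

3885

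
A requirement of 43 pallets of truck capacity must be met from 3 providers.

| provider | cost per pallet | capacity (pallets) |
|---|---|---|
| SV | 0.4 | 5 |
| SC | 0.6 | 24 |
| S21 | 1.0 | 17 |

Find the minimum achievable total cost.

Fill from the cheapest provider first.
SV (0.4): use full 5 ; 38 pallets to go.
SC at 0.6: take all 24 pallets ; 14 still needed.
Take 14 from S21 at 1.0 to finish.
Cost = 5×0.4 + 24×0.6 + 14×1.0 = 30.4.

30.4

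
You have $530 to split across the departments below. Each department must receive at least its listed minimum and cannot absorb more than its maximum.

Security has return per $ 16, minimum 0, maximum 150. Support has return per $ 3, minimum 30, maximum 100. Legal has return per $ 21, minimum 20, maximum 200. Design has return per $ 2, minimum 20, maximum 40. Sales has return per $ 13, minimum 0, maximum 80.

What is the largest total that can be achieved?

Meeting every minimum uses 0+30+20+20+0 = 70 $, leaving 460.
Rank by return per $: Legal 21 > Security 16 > Sales 13 > Support 3 > Design 2.
Legal takes 180 more to reach its cap of 200 — 280 left.
Security takes 150 more to reach its cap of 150 — 130 left.
Sales takes 80 more to reach its cap of 80 — 50 left.
Support has room for 70 more but only 50 remain, so it gets 80.
Total = 16×150 + 3×80 + 21×200 + 2×20 + 13×80 = 7920.

7920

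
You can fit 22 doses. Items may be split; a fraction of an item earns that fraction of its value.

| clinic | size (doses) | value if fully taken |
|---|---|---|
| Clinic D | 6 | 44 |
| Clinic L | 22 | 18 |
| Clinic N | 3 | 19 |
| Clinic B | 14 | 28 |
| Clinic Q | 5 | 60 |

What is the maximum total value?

Rank by value-to-size ratio: Clinic Q 60/5≈12, Clinic D 44/6≈7.33, Clinic N 19/3≈6.33, Clinic B 28/14≈2, Clinic L 18/22≈0.818.
Take all of Clinic Q (5 doses, value 60) — 17 doses left.
Clinic D: take in full, 6 doses for value 44 — 11 left.
Take all of Clinic N (3 doses, value 19) — 8 doses left.
Fill the last 8 doses with part of Clinic B: 8/14 of it earns 16.
Total value = 139.

139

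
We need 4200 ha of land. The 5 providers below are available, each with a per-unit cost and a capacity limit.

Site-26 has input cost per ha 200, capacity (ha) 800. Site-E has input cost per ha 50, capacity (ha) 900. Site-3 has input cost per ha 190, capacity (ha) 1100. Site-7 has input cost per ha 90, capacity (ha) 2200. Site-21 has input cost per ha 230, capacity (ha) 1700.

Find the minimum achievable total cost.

Fill from the cheapest provider first.
Site-E at 50: take all 900 ha ; 3300 still needed.
Site-7 (90): use full 2200 ; 1100 ha to go.
Site-3 at 190: take all 1100 ha ; 0 still needed.
Site-26, Site-21: unused.
Cost = 900×50 + 2200×90 + 1100×190 = 452000.

452000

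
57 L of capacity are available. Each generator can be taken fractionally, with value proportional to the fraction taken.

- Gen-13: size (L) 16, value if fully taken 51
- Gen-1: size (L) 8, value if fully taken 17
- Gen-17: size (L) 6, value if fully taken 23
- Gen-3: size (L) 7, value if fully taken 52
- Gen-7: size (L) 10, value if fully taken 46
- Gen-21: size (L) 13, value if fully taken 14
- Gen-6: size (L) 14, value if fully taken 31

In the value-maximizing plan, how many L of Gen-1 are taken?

4

Sort by value density: Gen-3 52/7≈7.43, Gen-7 46/10≈4.6, Gen-17 23/6≈3.83, Gen-13 51/16≈3.19, Gen-6 31/14≈2.21, Gen-1 17/8≈2.12, Gen-21 14/13≈1.08.
Gen-3: take in full, 7 L for value 52 → 50 left.
All 10 L of Gen-7 fit (value 46) → 40 remain.
All 6 L of Gen-17 fit (value 23) → 34 remain.
Gen-13: take in full, 16 L for value 51 → 18 left.
Take all of Gen-6 (14 L, value 31) → 4 L left.
Only 4 L remain; take 4/8 of Gen-1 for value 17×4/8 = 8.5.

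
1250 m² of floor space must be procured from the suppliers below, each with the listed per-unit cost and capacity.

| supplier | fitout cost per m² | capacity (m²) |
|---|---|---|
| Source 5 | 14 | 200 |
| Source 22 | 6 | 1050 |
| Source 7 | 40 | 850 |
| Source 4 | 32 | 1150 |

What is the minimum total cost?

Use suppliers in increasing cost order.
Source 22 (6): use full 1050 ; 200 m² to go.
Take 200 from Source 5 at 14 ; need 0 more.
Source 4, Source 7: unused.
Cost = 1050×6 + 200×14 = 9100.

9100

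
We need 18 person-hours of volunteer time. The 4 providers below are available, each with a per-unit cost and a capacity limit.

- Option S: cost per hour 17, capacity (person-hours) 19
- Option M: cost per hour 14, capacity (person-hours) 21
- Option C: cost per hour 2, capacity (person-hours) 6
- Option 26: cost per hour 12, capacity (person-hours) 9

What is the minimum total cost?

162

Fill from the cheapest provider first.
Take 6 from Option C at 2 — need 12 more.
Option 26 at 12: take all 9 person-hours — 3 still needed.
Take 3 from Option M at 14 to finish.
Option S: unused.
Cost = 6×2 + 9×12 + 3×14 = 162.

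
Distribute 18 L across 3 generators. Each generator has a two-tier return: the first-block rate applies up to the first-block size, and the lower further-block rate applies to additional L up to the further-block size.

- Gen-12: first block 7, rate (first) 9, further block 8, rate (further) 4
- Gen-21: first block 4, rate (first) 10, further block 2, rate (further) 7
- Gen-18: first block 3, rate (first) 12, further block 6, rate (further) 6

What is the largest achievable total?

Order all 6 blocks by rate: Gen-18/tier1 12 > Gen-21/tier1 10 > Gen-12/tier1 9 > Gen-21/tier2 7 > Gen-18/tier2 6 > Gen-12/tier2 4.
Fill Gen-18 tier1 block (3 at 12) ; 15 left.
Fill Gen-21 tier1 block (4 at 10) ; 11 left.
Gen-12 tier1 at 9: fill all 7 ; 4 left.
Gen-21/tier2 (7): +2 ; 2 left.
Gen-18/tier2: +2 of 6 at 6; pool empty.
Total = 12×3 + 10×4 + 9×7 + 7×2 + 6×2 = 165.

165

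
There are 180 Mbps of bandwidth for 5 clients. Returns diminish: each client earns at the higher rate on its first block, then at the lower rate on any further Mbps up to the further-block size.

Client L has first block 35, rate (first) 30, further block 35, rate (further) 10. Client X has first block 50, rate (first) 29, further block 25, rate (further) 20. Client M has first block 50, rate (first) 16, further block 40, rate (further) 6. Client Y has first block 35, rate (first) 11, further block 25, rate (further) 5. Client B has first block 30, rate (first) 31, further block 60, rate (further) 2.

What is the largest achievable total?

Rank every tier by rate: Client B/first 31 > Client L/first 30 > Client X/first 29 > Client X/second 20 > Client M/first 16 > Client Y/first 11 > Client L/second 10 > Client M/second 6 > Client Y/second 5 > Client B/second 2.
Client B first at 31: fill all 30 ; 150 left.
Fill Client L first block (35 at 30) ; 115 left.
Fill Client X first block (50 at 29) ; 65 left.
Fill Client X second block (25 at 20) ; 40 left.
40 remain; put them into Client M first at 16.
Total = 31×30 + 30×35 + 29×50 + 20×25 + 16×40 = 4570.

4570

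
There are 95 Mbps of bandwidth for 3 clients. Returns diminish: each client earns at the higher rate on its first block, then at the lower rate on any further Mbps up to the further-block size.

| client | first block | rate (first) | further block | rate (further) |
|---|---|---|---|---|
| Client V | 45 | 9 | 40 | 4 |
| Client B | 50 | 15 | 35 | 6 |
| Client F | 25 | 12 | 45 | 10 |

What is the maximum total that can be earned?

1250

Rank every tier by rate: Client B/first 15 > Client F/first 12 > Client F/second 10 > Client V/first 9 > Client B/second 6 > Client V/second 4.
Fill Client B first block (50 at 15) — 45 left.
Fill Client F first block (25 at 12) — 20 left.
20 remain; put them into Client F second at 10.
Total = 15×50 + 12×25 + 10×20 = 1250.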